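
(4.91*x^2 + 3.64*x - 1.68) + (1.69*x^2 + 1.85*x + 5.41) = 6.6*x^2 + 5.49*x + 3.73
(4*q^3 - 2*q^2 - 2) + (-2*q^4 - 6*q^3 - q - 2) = -2*q^4 - 2*q^3 - 2*q^2 - q - 4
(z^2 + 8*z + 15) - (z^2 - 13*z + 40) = 21*z - 25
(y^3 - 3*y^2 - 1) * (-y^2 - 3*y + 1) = -y^5 + 10*y^3 - 2*y^2 + 3*y - 1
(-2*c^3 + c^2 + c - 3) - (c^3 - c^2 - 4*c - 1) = -3*c^3 + 2*c^2 + 5*c - 2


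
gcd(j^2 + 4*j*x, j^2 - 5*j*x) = j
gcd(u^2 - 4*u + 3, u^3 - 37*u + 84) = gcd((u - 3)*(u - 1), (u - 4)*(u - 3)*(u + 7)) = u - 3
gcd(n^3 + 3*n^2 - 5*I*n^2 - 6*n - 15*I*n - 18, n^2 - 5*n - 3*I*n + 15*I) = n - 3*I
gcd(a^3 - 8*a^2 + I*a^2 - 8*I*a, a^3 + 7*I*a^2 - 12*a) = a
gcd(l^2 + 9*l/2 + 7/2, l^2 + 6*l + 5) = l + 1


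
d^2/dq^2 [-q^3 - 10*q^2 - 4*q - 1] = -6*q - 20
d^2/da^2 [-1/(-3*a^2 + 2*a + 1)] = 2*(9*a^2 - 6*a - 4*(3*a - 1)^2 - 3)/(-3*a^2 + 2*a + 1)^3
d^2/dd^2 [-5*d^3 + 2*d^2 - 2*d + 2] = 4 - 30*d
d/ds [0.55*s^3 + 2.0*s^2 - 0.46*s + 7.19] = 1.65*s^2 + 4.0*s - 0.46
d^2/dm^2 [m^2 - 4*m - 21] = 2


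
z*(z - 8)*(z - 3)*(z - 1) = z^4 - 12*z^3 + 35*z^2 - 24*z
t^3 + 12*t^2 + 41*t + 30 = (t + 1)*(t + 5)*(t + 6)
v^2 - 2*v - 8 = (v - 4)*(v + 2)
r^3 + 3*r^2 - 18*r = r*(r - 3)*(r + 6)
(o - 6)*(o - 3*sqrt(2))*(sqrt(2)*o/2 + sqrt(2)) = sqrt(2)*o^3/2 - 3*o^2 - 2*sqrt(2)*o^2 - 6*sqrt(2)*o + 12*o + 36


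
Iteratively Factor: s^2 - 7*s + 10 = (s - 2)*(s - 5)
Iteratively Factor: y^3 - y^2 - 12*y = (y + 3)*(y^2 - 4*y) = (y - 4)*(y + 3)*(y)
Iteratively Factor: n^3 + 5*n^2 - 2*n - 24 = (n + 4)*(n^2 + n - 6) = (n + 3)*(n + 4)*(n - 2)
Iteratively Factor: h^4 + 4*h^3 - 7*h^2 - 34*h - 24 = (h + 4)*(h^3 - 7*h - 6) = (h + 1)*(h + 4)*(h^2 - h - 6) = (h - 3)*(h + 1)*(h + 4)*(h + 2)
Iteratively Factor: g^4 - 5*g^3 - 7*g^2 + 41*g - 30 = (g - 1)*(g^3 - 4*g^2 - 11*g + 30) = (g - 1)*(g + 3)*(g^2 - 7*g + 10) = (g - 5)*(g - 1)*(g + 3)*(g - 2)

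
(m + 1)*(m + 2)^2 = m^3 + 5*m^2 + 8*m + 4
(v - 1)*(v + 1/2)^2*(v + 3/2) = v^4 + 3*v^3/2 - 3*v^2/4 - 11*v/8 - 3/8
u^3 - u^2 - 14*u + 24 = (u - 3)*(u - 2)*(u + 4)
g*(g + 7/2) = g^2 + 7*g/2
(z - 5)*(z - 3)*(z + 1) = z^3 - 7*z^2 + 7*z + 15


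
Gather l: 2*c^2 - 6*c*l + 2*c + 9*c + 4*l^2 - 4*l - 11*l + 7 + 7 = 2*c^2 + 11*c + 4*l^2 + l*(-6*c - 15) + 14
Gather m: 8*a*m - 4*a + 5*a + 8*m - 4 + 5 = a + m*(8*a + 8) + 1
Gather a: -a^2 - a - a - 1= -a^2 - 2*a - 1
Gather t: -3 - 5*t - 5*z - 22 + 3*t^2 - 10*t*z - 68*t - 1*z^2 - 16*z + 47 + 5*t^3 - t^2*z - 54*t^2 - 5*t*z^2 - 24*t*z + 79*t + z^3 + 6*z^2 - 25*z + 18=5*t^3 + t^2*(-z - 51) + t*(-5*z^2 - 34*z + 6) + z^3 + 5*z^2 - 46*z + 40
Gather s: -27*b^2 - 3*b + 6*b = -27*b^2 + 3*b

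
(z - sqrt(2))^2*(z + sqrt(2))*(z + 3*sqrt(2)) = z^4 + 2*sqrt(2)*z^3 - 8*z^2 - 4*sqrt(2)*z + 12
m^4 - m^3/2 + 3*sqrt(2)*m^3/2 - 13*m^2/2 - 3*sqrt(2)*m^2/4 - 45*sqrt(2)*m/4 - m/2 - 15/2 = (m - 3)*(m + 5/2)*(m + sqrt(2)/2)*(m + sqrt(2))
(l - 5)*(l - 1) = l^2 - 6*l + 5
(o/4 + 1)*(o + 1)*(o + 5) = o^3/4 + 5*o^2/2 + 29*o/4 + 5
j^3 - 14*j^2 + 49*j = j*(j - 7)^2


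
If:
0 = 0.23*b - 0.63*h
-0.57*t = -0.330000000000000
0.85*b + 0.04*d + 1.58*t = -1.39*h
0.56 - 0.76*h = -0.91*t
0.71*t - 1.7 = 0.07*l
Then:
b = 3.92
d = -155.80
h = 1.43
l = -18.41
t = 0.58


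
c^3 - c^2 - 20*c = c*(c - 5)*(c + 4)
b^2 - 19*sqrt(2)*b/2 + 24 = (b - 8*sqrt(2))*(b - 3*sqrt(2)/2)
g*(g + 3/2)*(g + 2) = g^3 + 7*g^2/2 + 3*g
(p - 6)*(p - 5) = p^2 - 11*p + 30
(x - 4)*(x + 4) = x^2 - 16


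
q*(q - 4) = q^2 - 4*q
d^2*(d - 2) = d^3 - 2*d^2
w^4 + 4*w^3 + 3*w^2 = w^2*(w + 1)*(w + 3)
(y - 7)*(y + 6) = y^2 - y - 42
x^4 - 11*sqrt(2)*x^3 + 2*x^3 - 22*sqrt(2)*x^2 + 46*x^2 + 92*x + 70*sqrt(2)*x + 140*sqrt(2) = (x + 2)*(x - 7*sqrt(2))*(x - 5*sqrt(2))*(x + sqrt(2))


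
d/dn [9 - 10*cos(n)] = 10*sin(n)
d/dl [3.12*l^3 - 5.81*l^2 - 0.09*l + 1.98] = 9.36*l^2 - 11.62*l - 0.09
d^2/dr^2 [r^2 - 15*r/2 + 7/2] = 2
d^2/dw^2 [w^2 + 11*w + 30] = 2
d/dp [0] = 0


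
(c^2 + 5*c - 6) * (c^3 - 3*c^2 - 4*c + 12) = c^5 + 2*c^4 - 25*c^3 + 10*c^2 + 84*c - 72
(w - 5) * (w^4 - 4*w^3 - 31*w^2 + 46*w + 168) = w^5 - 9*w^4 - 11*w^3 + 201*w^2 - 62*w - 840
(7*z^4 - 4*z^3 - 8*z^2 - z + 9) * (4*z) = 28*z^5 - 16*z^4 - 32*z^3 - 4*z^2 + 36*z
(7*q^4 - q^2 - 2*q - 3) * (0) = 0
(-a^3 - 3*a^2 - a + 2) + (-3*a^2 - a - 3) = -a^3 - 6*a^2 - 2*a - 1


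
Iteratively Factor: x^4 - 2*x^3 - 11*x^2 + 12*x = (x - 1)*(x^3 - x^2 - 12*x) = (x - 1)*(x + 3)*(x^2 - 4*x) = x*(x - 1)*(x + 3)*(x - 4)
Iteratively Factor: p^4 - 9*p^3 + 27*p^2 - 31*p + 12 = (p - 4)*(p^3 - 5*p^2 + 7*p - 3) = (p - 4)*(p - 1)*(p^2 - 4*p + 3) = (p - 4)*(p - 3)*(p - 1)*(p - 1)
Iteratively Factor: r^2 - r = (r - 1)*(r)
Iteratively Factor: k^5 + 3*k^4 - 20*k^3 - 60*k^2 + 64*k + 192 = (k - 2)*(k^4 + 5*k^3 - 10*k^2 - 80*k - 96) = (k - 2)*(k + 4)*(k^3 + k^2 - 14*k - 24) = (k - 2)*(k + 2)*(k + 4)*(k^2 - k - 12) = (k - 4)*(k - 2)*(k + 2)*(k + 4)*(k + 3)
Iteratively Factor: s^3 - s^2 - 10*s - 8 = (s + 2)*(s^2 - 3*s - 4) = (s + 1)*(s + 2)*(s - 4)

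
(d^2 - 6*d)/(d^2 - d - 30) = d/(d + 5)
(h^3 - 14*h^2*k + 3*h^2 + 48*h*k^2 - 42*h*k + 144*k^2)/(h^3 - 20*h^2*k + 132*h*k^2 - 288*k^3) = (h + 3)/(h - 6*k)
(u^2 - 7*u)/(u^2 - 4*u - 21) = u/(u + 3)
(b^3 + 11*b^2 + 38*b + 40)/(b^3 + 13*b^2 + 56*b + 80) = (b + 2)/(b + 4)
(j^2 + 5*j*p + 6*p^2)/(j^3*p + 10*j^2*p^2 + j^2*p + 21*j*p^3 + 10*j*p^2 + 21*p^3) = (j + 2*p)/(p*(j^2 + 7*j*p + j + 7*p))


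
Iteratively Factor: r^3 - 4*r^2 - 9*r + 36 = (r + 3)*(r^2 - 7*r + 12) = (r - 4)*(r + 3)*(r - 3)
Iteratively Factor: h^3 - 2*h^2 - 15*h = (h)*(h^2 - 2*h - 15) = h*(h + 3)*(h - 5)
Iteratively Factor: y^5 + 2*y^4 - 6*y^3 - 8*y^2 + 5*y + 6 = (y + 3)*(y^4 - y^3 - 3*y^2 + y + 2) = (y + 1)*(y + 3)*(y^3 - 2*y^2 - y + 2) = (y - 2)*(y + 1)*(y + 3)*(y^2 - 1) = (y - 2)*(y + 1)^2*(y + 3)*(y - 1)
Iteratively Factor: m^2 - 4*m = (m - 4)*(m)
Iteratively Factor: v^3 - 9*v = (v - 3)*(v^2 + 3*v) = (v - 3)*(v + 3)*(v)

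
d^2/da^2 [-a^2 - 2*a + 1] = -2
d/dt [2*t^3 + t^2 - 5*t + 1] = 6*t^2 + 2*t - 5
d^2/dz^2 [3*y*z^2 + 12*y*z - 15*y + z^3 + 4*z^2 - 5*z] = 6*y + 6*z + 8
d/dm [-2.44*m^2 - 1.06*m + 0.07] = -4.88*m - 1.06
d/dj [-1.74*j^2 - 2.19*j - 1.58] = -3.48*j - 2.19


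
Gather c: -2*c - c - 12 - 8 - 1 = -3*c - 21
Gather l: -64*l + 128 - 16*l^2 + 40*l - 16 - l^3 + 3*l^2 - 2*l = -l^3 - 13*l^2 - 26*l + 112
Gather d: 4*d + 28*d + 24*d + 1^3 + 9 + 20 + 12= 56*d + 42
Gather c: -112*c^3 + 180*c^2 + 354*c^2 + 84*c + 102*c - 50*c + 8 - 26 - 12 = -112*c^3 + 534*c^2 + 136*c - 30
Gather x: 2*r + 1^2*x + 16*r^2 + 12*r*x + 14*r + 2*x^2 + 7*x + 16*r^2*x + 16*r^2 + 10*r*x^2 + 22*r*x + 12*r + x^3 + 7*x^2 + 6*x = 32*r^2 + 28*r + x^3 + x^2*(10*r + 9) + x*(16*r^2 + 34*r + 14)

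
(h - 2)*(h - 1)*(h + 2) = h^3 - h^2 - 4*h + 4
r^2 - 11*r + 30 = (r - 6)*(r - 5)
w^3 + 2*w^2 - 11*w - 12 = (w - 3)*(w + 1)*(w + 4)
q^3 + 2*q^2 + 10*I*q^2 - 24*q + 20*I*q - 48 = (q + 2)*(q + 4*I)*(q + 6*I)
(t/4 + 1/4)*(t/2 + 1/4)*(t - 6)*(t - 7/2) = t^4/8 - t^3 + 29*t^2/32 + 107*t/32 + 21/16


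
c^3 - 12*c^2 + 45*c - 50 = (c - 5)^2*(c - 2)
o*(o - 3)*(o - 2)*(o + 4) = o^4 - o^3 - 14*o^2 + 24*o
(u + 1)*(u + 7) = u^2 + 8*u + 7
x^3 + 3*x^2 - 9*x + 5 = (x - 1)^2*(x + 5)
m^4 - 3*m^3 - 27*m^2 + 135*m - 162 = (m - 3)^3*(m + 6)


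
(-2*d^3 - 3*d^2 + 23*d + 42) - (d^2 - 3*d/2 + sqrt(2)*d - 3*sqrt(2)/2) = -2*d^3 - 4*d^2 - sqrt(2)*d + 49*d/2 + 3*sqrt(2)/2 + 42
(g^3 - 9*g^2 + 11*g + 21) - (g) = g^3 - 9*g^2 + 10*g + 21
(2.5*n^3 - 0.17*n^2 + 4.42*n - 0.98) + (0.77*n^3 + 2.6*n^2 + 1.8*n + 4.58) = 3.27*n^3 + 2.43*n^2 + 6.22*n + 3.6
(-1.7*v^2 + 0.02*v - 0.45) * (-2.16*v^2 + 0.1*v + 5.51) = 3.672*v^4 - 0.2132*v^3 - 8.393*v^2 + 0.0652*v - 2.4795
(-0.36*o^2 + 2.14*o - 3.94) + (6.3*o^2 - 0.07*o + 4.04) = 5.94*o^2 + 2.07*o + 0.1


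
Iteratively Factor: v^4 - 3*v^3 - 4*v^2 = (v + 1)*(v^3 - 4*v^2) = (v - 4)*(v + 1)*(v^2) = v*(v - 4)*(v + 1)*(v)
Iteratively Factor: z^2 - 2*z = (z)*(z - 2)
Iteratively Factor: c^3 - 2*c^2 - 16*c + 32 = (c - 4)*(c^2 + 2*c - 8) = (c - 4)*(c + 4)*(c - 2)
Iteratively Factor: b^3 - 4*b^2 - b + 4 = (b - 1)*(b^2 - 3*b - 4) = (b - 1)*(b + 1)*(b - 4)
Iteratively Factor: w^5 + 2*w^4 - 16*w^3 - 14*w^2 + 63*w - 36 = (w + 3)*(w^4 - w^3 - 13*w^2 + 25*w - 12) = (w + 3)*(w + 4)*(w^3 - 5*w^2 + 7*w - 3) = (w - 1)*(w + 3)*(w + 4)*(w^2 - 4*w + 3) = (w - 3)*(w - 1)*(w + 3)*(w + 4)*(w - 1)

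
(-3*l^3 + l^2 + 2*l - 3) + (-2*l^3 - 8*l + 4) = -5*l^3 + l^2 - 6*l + 1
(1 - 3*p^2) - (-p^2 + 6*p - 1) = -2*p^2 - 6*p + 2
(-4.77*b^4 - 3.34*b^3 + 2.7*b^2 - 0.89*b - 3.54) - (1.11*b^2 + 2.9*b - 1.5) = -4.77*b^4 - 3.34*b^3 + 1.59*b^2 - 3.79*b - 2.04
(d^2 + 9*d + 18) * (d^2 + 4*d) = d^4 + 13*d^3 + 54*d^2 + 72*d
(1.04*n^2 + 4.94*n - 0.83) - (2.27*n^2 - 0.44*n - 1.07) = -1.23*n^2 + 5.38*n + 0.24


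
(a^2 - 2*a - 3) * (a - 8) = a^3 - 10*a^2 + 13*a + 24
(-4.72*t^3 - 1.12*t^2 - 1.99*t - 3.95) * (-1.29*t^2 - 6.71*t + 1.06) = 6.0888*t^5 + 33.116*t^4 + 5.0791*t^3 + 17.2612*t^2 + 24.3951*t - 4.187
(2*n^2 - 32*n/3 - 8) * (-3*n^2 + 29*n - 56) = -6*n^4 + 90*n^3 - 1192*n^2/3 + 1096*n/3 + 448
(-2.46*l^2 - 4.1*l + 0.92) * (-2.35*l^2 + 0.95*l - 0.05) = 5.781*l^4 + 7.298*l^3 - 5.934*l^2 + 1.079*l - 0.046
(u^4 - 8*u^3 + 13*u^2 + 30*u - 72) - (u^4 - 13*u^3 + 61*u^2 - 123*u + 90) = 5*u^3 - 48*u^2 + 153*u - 162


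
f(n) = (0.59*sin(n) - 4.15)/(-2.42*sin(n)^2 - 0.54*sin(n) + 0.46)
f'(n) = (4.84*sin(n)*cos(n) + 0.54*cos(n))*(0.59*sin(n) - 4.15)/(-2.42*sin(n)^2 - 0.54*sin(n) + 0.46)^2 + 0.59*cos(n)/(-2.42*sin(n)^2 - 0.54*sin(n) + 0.46)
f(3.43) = -10.33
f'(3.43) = -21.19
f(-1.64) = 3.36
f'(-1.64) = -0.68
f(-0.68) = 28.75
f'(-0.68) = 352.87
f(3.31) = -8.81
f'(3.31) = -6.09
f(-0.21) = -9.14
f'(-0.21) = 10.21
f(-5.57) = 4.05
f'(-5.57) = -12.70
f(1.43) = 1.46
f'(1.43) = -0.48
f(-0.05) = -8.69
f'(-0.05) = -4.15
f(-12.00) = 7.28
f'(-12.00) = -37.55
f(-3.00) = -8.67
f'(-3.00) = -3.71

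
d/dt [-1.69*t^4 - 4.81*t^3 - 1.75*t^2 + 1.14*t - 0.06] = -6.76*t^3 - 14.43*t^2 - 3.5*t + 1.14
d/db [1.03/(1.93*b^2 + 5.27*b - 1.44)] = (-3.9758*b - 5.4281)/(1.93*b^2 + 5.27*b - 1.44)^2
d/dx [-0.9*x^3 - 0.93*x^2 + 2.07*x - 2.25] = -2.7*x^2 - 1.86*x + 2.07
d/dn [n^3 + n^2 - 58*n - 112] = 3*n^2 + 2*n - 58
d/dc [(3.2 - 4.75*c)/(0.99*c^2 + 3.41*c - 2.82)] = (4.7025*c^2 - 6.336*c + 2.483)/(0.9801*c^4 + 6.7518*c^3 + 6.0445*c^2 - 19.2324*c + 7.9524)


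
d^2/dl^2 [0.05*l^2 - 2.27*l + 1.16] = 0.100000000000000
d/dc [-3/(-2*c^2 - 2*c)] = 3*(-2*c - 1)/(2*c^2*(c + 1)^2)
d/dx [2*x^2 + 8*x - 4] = 4*x + 8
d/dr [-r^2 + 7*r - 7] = 7 - 2*r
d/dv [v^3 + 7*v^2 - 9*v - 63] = 3*v^2 + 14*v - 9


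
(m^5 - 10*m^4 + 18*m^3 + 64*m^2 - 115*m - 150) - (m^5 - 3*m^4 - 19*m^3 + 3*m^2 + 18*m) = -7*m^4 + 37*m^3 + 61*m^2 - 133*m - 150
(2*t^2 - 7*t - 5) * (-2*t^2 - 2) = -4*t^4 + 14*t^3 + 6*t^2 + 14*t + 10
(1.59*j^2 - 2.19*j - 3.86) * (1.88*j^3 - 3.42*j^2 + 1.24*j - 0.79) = 2.9892*j^5 - 9.555*j^4 + 2.2046*j^3 + 9.2295*j^2 - 3.0563*j + 3.0494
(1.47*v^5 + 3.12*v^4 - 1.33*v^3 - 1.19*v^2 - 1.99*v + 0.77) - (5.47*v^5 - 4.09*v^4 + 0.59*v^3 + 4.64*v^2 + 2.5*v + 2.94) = -4.0*v^5 + 7.21*v^4 - 1.92*v^3 - 5.83*v^2 - 4.49*v - 2.17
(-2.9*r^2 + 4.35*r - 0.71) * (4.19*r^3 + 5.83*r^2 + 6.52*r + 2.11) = -12.151*r^5 + 1.3195*r^4 + 3.4776*r^3 + 18.1037*r^2 + 4.5493*r - 1.4981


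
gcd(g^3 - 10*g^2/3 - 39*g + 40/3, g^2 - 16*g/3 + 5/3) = g - 1/3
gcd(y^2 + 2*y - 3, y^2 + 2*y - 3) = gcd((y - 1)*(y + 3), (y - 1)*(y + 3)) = y^2 + 2*y - 3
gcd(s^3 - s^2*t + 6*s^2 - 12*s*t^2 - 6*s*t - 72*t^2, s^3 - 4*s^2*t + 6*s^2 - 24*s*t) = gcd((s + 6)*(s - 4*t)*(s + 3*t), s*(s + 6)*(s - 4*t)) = s^2 - 4*s*t + 6*s - 24*t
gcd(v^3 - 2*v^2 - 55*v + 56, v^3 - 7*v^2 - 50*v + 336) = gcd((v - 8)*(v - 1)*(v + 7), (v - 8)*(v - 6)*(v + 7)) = v^2 - v - 56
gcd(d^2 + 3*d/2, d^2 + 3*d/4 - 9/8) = d + 3/2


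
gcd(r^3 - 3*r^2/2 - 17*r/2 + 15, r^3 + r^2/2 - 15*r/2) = r^2 + r/2 - 15/2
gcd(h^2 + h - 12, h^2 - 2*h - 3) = h - 3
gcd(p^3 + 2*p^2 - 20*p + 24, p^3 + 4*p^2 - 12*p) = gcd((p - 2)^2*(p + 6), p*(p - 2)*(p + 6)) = p^2 + 4*p - 12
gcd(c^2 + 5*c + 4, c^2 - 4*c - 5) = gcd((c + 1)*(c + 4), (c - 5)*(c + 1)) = c + 1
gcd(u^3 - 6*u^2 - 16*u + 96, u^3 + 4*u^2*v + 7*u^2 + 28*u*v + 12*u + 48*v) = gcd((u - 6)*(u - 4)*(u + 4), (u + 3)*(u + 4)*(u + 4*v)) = u + 4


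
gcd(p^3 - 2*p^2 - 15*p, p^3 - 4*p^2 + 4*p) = p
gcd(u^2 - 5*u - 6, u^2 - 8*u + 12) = u - 6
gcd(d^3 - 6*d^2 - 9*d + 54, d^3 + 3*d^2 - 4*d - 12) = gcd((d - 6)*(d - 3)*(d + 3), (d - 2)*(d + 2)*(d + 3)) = d + 3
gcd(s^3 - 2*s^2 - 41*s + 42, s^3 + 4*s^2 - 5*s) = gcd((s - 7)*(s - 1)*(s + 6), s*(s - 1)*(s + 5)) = s - 1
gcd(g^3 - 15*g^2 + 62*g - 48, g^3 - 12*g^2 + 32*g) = g - 8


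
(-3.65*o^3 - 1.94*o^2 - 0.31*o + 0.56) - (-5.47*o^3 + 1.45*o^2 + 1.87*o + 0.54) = 1.82*o^3 - 3.39*o^2 - 2.18*o + 0.02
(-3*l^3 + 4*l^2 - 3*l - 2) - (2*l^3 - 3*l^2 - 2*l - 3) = -5*l^3 + 7*l^2 - l + 1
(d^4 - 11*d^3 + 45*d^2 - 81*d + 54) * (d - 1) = d^5 - 12*d^4 + 56*d^3 - 126*d^2 + 135*d - 54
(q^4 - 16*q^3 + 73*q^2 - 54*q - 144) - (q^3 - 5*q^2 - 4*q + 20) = q^4 - 17*q^3 + 78*q^2 - 50*q - 164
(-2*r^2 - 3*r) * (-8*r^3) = 16*r^5 + 24*r^4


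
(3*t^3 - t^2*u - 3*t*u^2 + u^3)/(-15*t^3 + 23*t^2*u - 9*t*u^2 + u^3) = (-t - u)/(5*t - u)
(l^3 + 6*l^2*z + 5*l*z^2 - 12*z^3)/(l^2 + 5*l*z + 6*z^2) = (l^2 + 3*l*z - 4*z^2)/(l + 2*z)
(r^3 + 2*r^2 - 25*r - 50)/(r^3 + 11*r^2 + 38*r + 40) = (r - 5)/(r + 4)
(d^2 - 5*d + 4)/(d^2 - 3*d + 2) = (d - 4)/(d - 2)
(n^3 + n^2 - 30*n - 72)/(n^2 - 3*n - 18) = n + 4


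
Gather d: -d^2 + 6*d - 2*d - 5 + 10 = -d^2 + 4*d + 5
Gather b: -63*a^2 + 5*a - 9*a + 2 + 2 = -63*a^2 - 4*a + 4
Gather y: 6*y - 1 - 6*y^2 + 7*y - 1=-6*y^2 + 13*y - 2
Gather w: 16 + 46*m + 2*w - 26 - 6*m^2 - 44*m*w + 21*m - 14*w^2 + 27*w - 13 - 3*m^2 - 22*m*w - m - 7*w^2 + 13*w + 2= -9*m^2 + 66*m - 21*w^2 + w*(42 - 66*m) - 21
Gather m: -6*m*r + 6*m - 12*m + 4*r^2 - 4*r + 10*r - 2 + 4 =m*(-6*r - 6) + 4*r^2 + 6*r + 2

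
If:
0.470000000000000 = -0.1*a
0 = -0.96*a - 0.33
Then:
No Solution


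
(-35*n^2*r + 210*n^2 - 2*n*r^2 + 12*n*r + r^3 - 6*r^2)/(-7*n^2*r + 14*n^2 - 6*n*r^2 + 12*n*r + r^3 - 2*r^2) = (5*n*r - 30*n + r^2 - 6*r)/(n*r - 2*n + r^2 - 2*r)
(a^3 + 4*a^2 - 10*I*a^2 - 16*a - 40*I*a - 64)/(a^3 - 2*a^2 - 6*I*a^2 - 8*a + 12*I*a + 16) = (a^2 + a*(4 - 8*I) - 32*I)/(a^2 + a*(-2 - 4*I) + 8*I)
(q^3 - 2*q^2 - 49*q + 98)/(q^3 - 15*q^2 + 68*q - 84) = (q + 7)/(q - 6)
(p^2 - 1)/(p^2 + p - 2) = (p + 1)/(p + 2)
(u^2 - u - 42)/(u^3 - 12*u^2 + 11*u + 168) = (u + 6)/(u^2 - 5*u - 24)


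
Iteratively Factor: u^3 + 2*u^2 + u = (u + 1)*(u^2 + u) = (u + 1)^2*(u)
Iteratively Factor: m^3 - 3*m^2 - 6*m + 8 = (m - 1)*(m^2 - 2*m - 8) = (m - 1)*(m + 2)*(m - 4)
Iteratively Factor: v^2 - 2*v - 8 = (v + 2)*(v - 4)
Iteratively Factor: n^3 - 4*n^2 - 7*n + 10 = (n - 1)*(n^2 - 3*n - 10) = (n - 1)*(n + 2)*(n - 5)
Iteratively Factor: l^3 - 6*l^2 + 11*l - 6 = (l - 3)*(l^2 - 3*l + 2) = (l - 3)*(l - 1)*(l - 2)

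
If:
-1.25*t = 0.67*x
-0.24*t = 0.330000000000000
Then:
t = -1.38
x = 2.57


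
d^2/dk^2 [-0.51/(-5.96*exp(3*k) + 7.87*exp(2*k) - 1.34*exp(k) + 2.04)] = ((-27.3564*exp(2*k) + 16.0548*exp(k) - 0.6834)*(5.96*exp(3*k) - 7.87*exp(2*k) + 1.34*exp(k) - 2.04) + 0.51*(17.88*exp(2*k) - 15.74*exp(k) + 1.34)*(35.76*exp(2*k) - 31.48*exp(k) + 2.68)*exp(k))*exp(k)/(5.96*exp(3*k) - 7.87*exp(2*k) + 1.34*exp(k) - 2.04)^3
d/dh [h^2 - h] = 2*h - 1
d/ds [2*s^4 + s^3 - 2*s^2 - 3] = s*(8*s^2 + 3*s - 4)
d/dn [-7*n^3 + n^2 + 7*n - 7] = -21*n^2 + 2*n + 7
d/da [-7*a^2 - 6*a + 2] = -14*a - 6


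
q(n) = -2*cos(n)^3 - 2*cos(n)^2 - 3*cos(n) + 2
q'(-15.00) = -2.23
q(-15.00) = 4.00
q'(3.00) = 0.69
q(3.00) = 4.95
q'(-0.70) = -6.16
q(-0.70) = -2.36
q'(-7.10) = -6.23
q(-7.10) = -1.63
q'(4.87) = -3.73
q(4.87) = 1.47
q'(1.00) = 5.82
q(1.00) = -0.52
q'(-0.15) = -1.92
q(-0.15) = -4.86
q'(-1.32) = -4.23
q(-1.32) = 1.10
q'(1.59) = 2.92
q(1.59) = 2.06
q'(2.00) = 2.16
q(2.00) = 3.05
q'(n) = 6*sin(n)*cos(n)^2 + 4*sin(n)*cos(n) + 3*sin(n)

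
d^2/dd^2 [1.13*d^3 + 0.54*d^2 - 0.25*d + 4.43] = 6.78*d + 1.08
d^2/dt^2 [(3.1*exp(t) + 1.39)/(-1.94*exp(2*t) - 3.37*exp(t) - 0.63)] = (-11.66716*exp(4*t) - 0.658435999999995*exp(3*t) - 4.52970599999995*exp(2*t) - 2.409049*exp(t) + 1.720719)*exp(t)/(7.301384*exp(6*t) + 38.049996*exp(5*t) + 73.210362*exp(4*t) + 62.985637*exp(3*t) + 23.774499*exp(2*t) + 4.012659*exp(t) + 0.250047)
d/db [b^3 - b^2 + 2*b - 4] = 3*b^2 - 2*b + 2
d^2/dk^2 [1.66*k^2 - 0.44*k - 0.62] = 3.32000000000000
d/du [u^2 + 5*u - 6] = 2*u + 5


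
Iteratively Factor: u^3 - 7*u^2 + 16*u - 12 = (u - 3)*(u^2 - 4*u + 4) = (u - 3)*(u - 2)*(u - 2)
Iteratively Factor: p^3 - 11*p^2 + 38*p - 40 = (p - 2)*(p^2 - 9*p + 20) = (p - 4)*(p - 2)*(p - 5)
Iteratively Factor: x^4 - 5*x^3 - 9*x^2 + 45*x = (x + 3)*(x^3 - 8*x^2 + 15*x) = x*(x + 3)*(x^2 - 8*x + 15) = x*(x - 3)*(x + 3)*(x - 5)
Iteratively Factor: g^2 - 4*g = (g)*(g - 4)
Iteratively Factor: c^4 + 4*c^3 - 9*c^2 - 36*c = (c - 3)*(c^3 + 7*c^2 + 12*c) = (c - 3)*(c + 3)*(c^2 + 4*c) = c*(c - 3)*(c + 3)*(c + 4)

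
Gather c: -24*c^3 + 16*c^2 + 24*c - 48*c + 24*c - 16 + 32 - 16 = -24*c^3 + 16*c^2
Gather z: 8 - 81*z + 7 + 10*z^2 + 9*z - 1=10*z^2 - 72*z + 14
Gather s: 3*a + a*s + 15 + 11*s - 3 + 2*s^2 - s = 3*a + 2*s^2 + s*(a + 10) + 12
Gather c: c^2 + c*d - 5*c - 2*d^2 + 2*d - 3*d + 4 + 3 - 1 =c^2 + c*(d - 5) - 2*d^2 - d + 6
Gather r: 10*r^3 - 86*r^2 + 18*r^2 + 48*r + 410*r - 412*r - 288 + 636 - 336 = 10*r^3 - 68*r^2 + 46*r + 12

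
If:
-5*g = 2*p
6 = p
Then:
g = -12/5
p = 6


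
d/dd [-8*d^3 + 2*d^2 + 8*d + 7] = -24*d^2 + 4*d + 8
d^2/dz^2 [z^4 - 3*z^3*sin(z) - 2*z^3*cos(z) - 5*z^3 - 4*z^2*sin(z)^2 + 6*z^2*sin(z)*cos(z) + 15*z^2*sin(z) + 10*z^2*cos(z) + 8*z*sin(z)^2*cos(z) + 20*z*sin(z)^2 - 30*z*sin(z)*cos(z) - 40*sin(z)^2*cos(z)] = 3*z^3*sin(z) + 2*z^3*cos(z) - 3*z^2*sin(z) - 12*z^2*sin(2*z) - 28*z^2*cos(z) - 8*z^2*cos(2*z) + 12*z^2 - 58*z*sin(z) + 44*z*sin(2*z) + 46*z*cos(z) + 64*z*cos(2*z) + 18*z*cos(3*z) - 30*z + 26*sin(z) + 46*sin(2*z) + 12*sin(3*z) + 30*cos(z) - 56*cos(2*z) - 90*cos(3*z) - 4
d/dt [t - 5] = 1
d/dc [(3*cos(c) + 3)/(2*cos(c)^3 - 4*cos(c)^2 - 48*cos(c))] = 3*(-5*cos(c) + cos(2*c) + cos(3*c) - 47)*sin(c)/(4*(cos(c) - 6)^2*(cos(c) + 4)^2*cos(c)^2)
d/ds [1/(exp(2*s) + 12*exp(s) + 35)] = 2*(-exp(s) - 6)*exp(s)/(exp(2*s) + 12*exp(s) + 35)^2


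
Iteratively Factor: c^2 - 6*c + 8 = (c - 2)*(c - 4)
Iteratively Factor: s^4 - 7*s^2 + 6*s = (s - 2)*(s^3 + 2*s^2 - 3*s) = (s - 2)*(s + 3)*(s^2 - s) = s*(s - 2)*(s + 3)*(s - 1)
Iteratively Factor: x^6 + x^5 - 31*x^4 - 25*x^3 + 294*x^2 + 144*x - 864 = (x + 4)*(x^5 - 3*x^4 - 19*x^3 + 51*x^2 + 90*x - 216) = (x - 4)*(x + 4)*(x^4 + x^3 - 15*x^2 - 9*x + 54) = (x - 4)*(x - 2)*(x + 4)*(x^3 + 3*x^2 - 9*x - 27) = (x - 4)*(x - 2)*(x + 3)*(x + 4)*(x^2 - 9) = (x - 4)*(x - 3)*(x - 2)*(x + 3)*(x + 4)*(x + 3)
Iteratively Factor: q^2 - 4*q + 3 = (q - 3)*(q - 1)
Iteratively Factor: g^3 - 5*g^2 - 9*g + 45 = (g - 5)*(g^2 - 9) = (g - 5)*(g - 3)*(g + 3)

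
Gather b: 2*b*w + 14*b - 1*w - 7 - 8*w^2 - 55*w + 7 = b*(2*w + 14) - 8*w^2 - 56*w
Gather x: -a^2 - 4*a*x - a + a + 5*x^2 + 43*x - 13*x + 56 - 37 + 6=-a^2 + 5*x^2 + x*(30 - 4*a) + 25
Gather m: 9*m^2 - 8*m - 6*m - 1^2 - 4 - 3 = 9*m^2 - 14*m - 8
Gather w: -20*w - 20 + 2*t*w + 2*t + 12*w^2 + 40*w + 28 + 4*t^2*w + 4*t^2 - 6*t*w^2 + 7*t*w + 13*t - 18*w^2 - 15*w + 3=4*t^2 + 15*t + w^2*(-6*t - 6) + w*(4*t^2 + 9*t + 5) + 11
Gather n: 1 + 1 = 2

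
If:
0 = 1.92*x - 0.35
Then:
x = 0.18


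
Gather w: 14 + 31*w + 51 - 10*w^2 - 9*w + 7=-10*w^2 + 22*w + 72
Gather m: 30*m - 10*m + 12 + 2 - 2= 20*m + 12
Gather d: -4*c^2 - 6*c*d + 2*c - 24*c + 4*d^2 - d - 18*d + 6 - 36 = -4*c^2 - 22*c + 4*d^2 + d*(-6*c - 19) - 30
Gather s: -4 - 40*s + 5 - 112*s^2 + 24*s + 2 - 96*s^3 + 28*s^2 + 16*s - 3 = -96*s^3 - 84*s^2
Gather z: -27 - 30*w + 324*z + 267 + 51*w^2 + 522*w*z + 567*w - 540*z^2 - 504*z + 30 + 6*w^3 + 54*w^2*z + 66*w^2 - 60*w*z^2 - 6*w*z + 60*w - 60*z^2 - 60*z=6*w^3 + 117*w^2 + 597*w + z^2*(-60*w - 600) + z*(54*w^2 + 516*w - 240) + 270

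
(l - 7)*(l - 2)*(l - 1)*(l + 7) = l^4 - 3*l^3 - 47*l^2 + 147*l - 98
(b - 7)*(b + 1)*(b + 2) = b^3 - 4*b^2 - 19*b - 14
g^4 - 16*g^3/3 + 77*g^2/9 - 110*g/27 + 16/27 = (g - 8/3)*(g - 2)*(g - 1/3)^2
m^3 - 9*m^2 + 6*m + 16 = (m - 8)*(m - 2)*(m + 1)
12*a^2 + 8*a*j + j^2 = (2*a + j)*(6*a + j)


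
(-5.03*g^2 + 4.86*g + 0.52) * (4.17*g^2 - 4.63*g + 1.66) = -20.9751*g^4 + 43.5551*g^3 - 28.6832*g^2 + 5.66*g + 0.8632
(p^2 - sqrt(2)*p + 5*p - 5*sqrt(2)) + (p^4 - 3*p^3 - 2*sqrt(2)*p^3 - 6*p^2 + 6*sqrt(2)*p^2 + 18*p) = p^4 - 3*p^3 - 2*sqrt(2)*p^3 - 5*p^2 + 6*sqrt(2)*p^2 - sqrt(2)*p + 23*p - 5*sqrt(2)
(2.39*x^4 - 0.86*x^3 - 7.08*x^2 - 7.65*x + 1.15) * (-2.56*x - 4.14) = -6.1184*x^5 - 7.693*x^4 + 21.6852*x^3 + 48.8952*x^2 + 28.727*x - 4.761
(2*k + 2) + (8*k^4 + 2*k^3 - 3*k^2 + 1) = 8*k^4 + 2*k^3 - 3*k^2 + 2*k + 3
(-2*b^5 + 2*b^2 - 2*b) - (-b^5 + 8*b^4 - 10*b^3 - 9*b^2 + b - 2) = -b^5 - 8*b^4 + 10*b^3 + 11*b^2 - 3*b + 2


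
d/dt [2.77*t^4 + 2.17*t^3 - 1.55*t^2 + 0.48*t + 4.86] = 11.08*t^3 + 6.51*t^2 - 3.1*t + 0.48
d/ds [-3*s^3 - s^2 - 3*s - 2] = -9*s^2 - 2*s - 3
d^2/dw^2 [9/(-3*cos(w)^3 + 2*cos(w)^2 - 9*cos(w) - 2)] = 9*((-45*cos(w) + 16*cos(2*w) - 27*cos(3*w))*(3*cos(w)^3 - 2*cos(w)^2 + 9*cos(w) + 2)/4 - 2*(9*cos(w)^2 - 4*cos(w) + 9)^2*sin(w)^2)/(3*cos(w)^3 - 2*cos(w)^2 + 9*cos(w) + 2)^3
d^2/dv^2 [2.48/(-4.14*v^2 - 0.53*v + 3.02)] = (85.012416*v^2 + 10.883232*v - 2.48*(8.28*v + 0.53)*(16.56*v + 1.06) - 62.013888)/(4.14*v^2 + 0.53*v - 3.02)^3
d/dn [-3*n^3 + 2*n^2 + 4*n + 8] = -9*n^2 + 4*n + 4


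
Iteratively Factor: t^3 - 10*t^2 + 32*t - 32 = (t - 2)*(t^2 - 8*t + 16) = (t - 4)*(t - 2)*(t - 4)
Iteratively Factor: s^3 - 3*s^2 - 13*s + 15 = (s - 5)*(s^2 + 2*s - 3) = (s - 5)*(s + 3)*(s - 1)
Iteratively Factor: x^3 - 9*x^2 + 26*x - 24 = (x - 2)*(x^2 - 7*x + 12) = (x - 4)*(x - 2)*(x - 3)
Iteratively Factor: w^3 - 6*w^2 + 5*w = (w - 5)*(w^2 - w) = (w - 5)*(w - 1)*(w)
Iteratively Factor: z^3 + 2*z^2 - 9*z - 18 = (z - 3)*(z^2 + 5*z + 6) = (z - 3)*(z + 2)*(z + 3)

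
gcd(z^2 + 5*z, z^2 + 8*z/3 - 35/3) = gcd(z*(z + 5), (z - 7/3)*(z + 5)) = z + 5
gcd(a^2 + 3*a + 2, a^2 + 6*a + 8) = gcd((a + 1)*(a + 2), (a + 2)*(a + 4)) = a + 2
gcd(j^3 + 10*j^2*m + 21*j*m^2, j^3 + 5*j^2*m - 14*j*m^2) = j^2 + 7*j*m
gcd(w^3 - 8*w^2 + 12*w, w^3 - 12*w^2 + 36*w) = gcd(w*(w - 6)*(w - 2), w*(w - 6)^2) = w^2 - 6*w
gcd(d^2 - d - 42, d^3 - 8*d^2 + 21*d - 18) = 1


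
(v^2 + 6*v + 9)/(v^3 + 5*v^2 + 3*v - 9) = 1/(v - 1)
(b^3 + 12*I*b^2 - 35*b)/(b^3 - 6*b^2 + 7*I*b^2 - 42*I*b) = (b + 5*I)/(b - 6)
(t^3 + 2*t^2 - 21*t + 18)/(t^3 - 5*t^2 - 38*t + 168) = (t^2 - 4*t + 3)/(t^2 - 11*t + 28)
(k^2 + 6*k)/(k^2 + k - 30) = k/(k - 5)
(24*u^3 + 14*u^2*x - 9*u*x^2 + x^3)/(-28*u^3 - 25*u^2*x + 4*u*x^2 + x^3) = (-6*u + x)/(7*u + x)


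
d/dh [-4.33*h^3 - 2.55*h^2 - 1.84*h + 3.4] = -12.99*h^2 - 5.1*h - 1.84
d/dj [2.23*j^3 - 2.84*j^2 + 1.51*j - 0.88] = 6.69*j^2 - 5.68*j + 1.51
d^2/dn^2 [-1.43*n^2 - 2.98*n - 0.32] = -2.86000000000000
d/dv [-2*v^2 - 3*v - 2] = -4*v - 3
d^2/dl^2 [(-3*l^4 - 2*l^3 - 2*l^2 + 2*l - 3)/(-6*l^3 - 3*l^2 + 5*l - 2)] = 2*(153*l^6 - 279*l^5 + 855*l^4 + 14*l^3 - 69*l^2 - 183*l + 45)/(216*l^9 + 324*l^8 - 378*l^7 - 297*l^6 + 531*l^5 - 81*l^4 - 233*l^3 + 186*l^2 - 60*l + 8)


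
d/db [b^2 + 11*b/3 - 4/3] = 2*b + 11/3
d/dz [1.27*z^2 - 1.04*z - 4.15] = 2.54*z - 1.04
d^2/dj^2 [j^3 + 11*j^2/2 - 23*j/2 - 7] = 6*j + 11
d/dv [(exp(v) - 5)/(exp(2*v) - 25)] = -exp(v)/(exp(2*v) + 10*exp(v) + 25)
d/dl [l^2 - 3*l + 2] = 2*l - 3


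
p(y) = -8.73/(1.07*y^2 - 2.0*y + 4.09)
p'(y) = -8.73*(2.0 - 2.14*y)/(1.07*y^2 - 2.0*y + 4.09)^2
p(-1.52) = -0.91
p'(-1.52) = -0.50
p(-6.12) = -0.15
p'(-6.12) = -0.04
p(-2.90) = -0.46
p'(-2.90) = -0.20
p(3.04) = -1.11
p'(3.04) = 0.63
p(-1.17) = -1.11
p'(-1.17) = -0.63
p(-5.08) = -0.21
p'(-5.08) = -0.06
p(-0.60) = -1.54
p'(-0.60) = -0.89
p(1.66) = -2.35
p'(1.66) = 0.98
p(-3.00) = -0.44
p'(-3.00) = -0.19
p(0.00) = -2.13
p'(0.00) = -1.04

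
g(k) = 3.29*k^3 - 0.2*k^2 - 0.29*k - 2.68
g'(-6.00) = 357.43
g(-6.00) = -718.78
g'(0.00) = -0.29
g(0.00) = -2.68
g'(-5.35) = 284.35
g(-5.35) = -510.65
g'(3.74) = 136.27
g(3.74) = 165.55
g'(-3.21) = 102.70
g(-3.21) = -112.63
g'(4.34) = 183.88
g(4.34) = 261.24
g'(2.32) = 51.91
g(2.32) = 36.65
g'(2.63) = 66.93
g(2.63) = 55.02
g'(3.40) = 112.45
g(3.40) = 123.33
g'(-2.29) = 52.39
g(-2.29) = -42.57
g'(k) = 9.87*k^2 - 0.4*k - 0.29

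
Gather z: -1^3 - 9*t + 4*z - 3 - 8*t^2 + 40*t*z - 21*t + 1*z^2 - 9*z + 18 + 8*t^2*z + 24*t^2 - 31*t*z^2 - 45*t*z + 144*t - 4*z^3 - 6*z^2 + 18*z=16*t^2 + 114*t - 4*z^3 + z^2*(-31*t - 5) + z*(8*t^2 - 5*t + 13) + 14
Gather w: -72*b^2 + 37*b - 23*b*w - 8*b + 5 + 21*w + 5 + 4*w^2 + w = -72*b^2 + 29*b + 4*w^2 + w*(22 - 23*b) + 10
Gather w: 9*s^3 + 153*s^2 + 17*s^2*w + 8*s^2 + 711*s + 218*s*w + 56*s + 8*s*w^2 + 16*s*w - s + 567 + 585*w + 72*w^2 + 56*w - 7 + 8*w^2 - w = 9*s^3 + 161*s^2 + 766*s + w^2*(8*s + 80) + w*(17*s^2 + 234*s + 640) + 560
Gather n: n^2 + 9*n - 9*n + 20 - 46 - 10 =n^2 - 36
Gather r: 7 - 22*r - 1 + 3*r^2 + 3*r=3*r^2 - 19*r + 6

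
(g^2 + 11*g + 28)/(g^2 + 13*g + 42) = (g + 4)/(g + 6)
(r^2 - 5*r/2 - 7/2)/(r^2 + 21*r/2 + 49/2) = (2*r^2 - 5*r - 7)/(2*r^2 + 21*r + 49)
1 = 1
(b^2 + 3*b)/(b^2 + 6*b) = (b + 3)/(b + 6)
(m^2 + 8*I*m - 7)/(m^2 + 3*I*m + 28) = (m + I)/(m - 4*I)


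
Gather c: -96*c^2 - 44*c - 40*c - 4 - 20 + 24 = -96*c^2 - 84*c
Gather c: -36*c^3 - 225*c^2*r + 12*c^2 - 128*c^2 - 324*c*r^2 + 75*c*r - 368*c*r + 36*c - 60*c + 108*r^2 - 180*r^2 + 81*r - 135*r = -36*c^3 + c^2*(-225*r - 116) + c*(-324*r^2 - 293*r - 24) - 72*r^2 - 54*r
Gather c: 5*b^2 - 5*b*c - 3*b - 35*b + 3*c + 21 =5*b^2 - 38*b + c*(3 - 5*b) + 21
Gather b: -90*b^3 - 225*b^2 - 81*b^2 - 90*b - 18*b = -90*b^3 - 306*b^2 - 108*b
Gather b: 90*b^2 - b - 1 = 90*b^2 - b - 1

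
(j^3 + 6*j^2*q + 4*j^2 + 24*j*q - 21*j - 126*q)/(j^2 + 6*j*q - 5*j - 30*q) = (j^2 + 4*j - 21)/(j - 5)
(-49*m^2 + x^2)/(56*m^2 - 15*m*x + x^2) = (7*m + x)/(-8*m + x)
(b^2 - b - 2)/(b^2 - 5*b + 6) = (b + 1)/(b - 3)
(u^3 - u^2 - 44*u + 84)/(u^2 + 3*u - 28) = (u^2 - 8*u + 12)/(u - 4)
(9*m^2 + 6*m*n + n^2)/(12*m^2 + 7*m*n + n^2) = (3*m + n)/(4*m + n)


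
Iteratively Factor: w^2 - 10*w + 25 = (w - 5)*(w - 5)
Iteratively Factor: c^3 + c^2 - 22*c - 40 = (c - 5)*(c^2 + 6*c + 8) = (c - 5)*(c + 2)*(c + 4)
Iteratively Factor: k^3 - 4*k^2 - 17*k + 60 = (k - 5)*(k^2 + k - 12) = (k - 5)*(k + 4)*(k - 3)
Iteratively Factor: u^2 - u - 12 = (u + 3)*(u - 4)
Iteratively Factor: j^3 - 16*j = (j - 4)*(j^2 + 4*j) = (j - 4)*(j + 4)*(j)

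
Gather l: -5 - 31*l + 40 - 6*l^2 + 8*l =-6*l^2 - 23*l + 35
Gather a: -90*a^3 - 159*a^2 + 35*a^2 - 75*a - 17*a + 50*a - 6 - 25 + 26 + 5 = -90*a^3 - 124*a^2 - 42*a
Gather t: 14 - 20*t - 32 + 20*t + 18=0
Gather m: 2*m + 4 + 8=2*m + 12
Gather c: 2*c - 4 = 2*c - 4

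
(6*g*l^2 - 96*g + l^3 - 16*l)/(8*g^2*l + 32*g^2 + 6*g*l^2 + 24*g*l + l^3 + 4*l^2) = (6*g*l - 24*g + l^2 - 4*l)/(8*g^2 + 6*g*l + l^2)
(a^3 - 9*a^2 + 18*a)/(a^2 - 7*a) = (a^2 - 9*a + 18)/(a - 7)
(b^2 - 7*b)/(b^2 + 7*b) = (b - 7)/(b + 7)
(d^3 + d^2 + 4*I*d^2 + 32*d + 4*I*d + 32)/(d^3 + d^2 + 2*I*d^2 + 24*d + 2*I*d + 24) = (d + 8*I)/(d + 6*I)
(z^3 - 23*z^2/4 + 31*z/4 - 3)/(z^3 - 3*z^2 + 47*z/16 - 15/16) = 4*(z - 4)/(4*z - 5)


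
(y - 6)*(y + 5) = y^2 - y - 30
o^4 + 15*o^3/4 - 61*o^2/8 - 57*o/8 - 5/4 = (o - 2)*(o + 1/4)*(o + 1/2)*(o + 5)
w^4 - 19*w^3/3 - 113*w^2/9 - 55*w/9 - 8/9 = (w - 8)*(w + 1/3)^2*(w + 1)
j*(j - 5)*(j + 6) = j^3 + j^2 - 30*j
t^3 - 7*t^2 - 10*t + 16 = (t - 8)*(t - 1)*(t + 2)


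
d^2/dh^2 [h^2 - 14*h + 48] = 2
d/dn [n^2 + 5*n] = 2*n + 5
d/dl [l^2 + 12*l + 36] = 2*l + 12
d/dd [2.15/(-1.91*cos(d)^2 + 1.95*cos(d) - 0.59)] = (4.1925 - 8.213*cos(d))*sin(d)/(1.91*cos(d)^2 - 1.95*cos(d) + 0.59)^2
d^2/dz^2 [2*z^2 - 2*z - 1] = 4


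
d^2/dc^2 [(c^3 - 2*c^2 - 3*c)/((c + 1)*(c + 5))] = 80/(c^3 + 15*c^2 + 75*c + 125)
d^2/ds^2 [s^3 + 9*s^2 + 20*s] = 6*s + 18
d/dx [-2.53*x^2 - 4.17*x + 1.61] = -5.06*x - 4.17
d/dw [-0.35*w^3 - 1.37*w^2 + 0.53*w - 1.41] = -1.05*w^2 - 2.74*w + 0.53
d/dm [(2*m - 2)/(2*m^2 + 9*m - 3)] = 4*(-m^2 + 2*m + 3)/(4*m^4 + 36*m^3 + 69*m^2 - 54*m + 9)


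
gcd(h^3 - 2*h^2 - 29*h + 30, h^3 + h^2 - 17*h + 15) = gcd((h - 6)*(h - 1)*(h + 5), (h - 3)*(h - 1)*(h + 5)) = h^2 + 4*h - 5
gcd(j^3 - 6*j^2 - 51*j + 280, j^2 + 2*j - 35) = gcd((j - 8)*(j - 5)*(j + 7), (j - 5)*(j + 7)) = j^2 + 2*j - 35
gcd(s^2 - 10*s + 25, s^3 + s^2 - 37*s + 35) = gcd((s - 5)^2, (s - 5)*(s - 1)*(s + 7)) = s - 5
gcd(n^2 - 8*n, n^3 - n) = n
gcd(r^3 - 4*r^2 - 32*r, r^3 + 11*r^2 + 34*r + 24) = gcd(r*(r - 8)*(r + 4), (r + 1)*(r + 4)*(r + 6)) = r + 4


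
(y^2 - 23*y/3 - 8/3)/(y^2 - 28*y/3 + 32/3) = (3*y + 1)/(3*y - 4)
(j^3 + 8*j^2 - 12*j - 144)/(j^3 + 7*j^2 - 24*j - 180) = (j - 4)/(j - 5)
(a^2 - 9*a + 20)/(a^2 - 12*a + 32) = (a - 5)/(a - 8)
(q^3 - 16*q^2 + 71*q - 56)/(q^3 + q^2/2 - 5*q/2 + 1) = 2*(q^2 - 15*q + 56)/(2*q^2 + 3*q - 2)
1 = 1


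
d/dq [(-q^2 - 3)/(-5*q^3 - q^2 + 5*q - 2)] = (-5*q^4 - 50*q^2 - 2*q + 15)/(25*q^6 + 10*q^5 - 49*q^4 + 10*q^3 + 29*q^2 - 20*q + 4)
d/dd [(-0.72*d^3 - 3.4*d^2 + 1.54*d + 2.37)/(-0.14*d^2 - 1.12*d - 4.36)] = (0.1008*d^4 + 1.6128*d^3 + 13.4412*d^2 + 30.3116*d - 4.06)/(0.0196*d^4 + 0.3136*d^3 + 2.4752*d^2 + 9.7664*d + 19.0096)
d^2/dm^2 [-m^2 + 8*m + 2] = -2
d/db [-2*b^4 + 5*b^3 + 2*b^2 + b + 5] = -8*b^3 + 15*b^2 + 4*b + 1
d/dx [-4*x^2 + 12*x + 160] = 12 - 8*x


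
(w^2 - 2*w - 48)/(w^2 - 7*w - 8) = (w + 6)/(w + 1)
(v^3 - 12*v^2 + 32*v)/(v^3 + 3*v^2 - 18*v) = (v^2 - 12*v + 32)/(v^2 + 3*v - 18)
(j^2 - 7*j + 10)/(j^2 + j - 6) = (j - 5)/(j + 3)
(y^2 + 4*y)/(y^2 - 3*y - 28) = y/(y - 7)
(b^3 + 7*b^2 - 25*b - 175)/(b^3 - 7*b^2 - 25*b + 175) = (b + 7)/(b - 7)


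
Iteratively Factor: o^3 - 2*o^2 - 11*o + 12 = (o - 1)*(o^2 - o - 12) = (o - 1)*(o + 3)*(o - 4)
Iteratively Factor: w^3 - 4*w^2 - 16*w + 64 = (w - 4)*(w^2 - 16) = (w - 4)*(w + 4)*(w - 4)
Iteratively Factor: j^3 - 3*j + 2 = (j - 1)*(j^2 + j - 2) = (j - 1)*(j + 2)*(j - 1)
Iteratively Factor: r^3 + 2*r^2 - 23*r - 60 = (r + 3)*(r^2 - r - 20) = (r - 5)*(r + 3)*(r + 4)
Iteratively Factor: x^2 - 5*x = (x)*(x - 5)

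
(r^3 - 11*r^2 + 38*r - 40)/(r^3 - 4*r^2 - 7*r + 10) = (r^2 - 6*r + 8)/(r^2 + r - 2)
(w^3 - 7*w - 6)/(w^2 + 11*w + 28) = (w^3 - 7*w - 6)/(w^2 + 11*w + 28)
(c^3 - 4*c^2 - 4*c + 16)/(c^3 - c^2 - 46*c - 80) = (c^2 - 6*c + 8)/(c^2 - 3*c - 40)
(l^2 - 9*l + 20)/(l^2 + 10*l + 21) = (l^2 - 9*l + 20)/(l^2 + 10*l + 21)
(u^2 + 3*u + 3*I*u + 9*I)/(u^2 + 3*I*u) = (u + 3)/u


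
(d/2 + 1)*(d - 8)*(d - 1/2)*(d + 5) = d^4/2 - 3*d^3/4 - 91*d^2/4 - 57*d/2 + 20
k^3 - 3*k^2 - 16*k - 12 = (k - 6)*(k + 1)*(k + 2)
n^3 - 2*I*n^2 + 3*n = n*(n - 3*I)*(n + I)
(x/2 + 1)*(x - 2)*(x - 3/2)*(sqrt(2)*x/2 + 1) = sqrt(2)*x^4/4 - 3*sqrt(2)*x^3/8 + x^3/2 - sqrt(2)*x^2 - 3*x^2/4 - 2*x + 3*sqrt(2)*x/2 + 3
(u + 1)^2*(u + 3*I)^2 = u^4 + 2*u^3 + 6*I*u^3 - 8*u^2 + 12*I*u^2 - 18*u + 6*I*u - 9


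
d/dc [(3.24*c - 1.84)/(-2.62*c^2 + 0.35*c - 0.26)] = (8.4888*c^2 - 9.6416*c - 0.1984)/(6.8644*c^4 - 1.834*c^3 + 1.4849*c^2 - 0.182*c + 0.0676)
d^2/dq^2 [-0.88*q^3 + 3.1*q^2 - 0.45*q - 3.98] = 6.2 - 5.28*q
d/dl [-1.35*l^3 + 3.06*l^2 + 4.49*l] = -4.05*l^2 + 6.12*l + 4.49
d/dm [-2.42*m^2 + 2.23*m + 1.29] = 2.23 - 4.84*m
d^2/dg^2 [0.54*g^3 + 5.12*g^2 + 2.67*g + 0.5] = 3.24*g + 10.24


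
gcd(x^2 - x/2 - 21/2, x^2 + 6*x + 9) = x + 3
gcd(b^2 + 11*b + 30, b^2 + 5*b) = b + 5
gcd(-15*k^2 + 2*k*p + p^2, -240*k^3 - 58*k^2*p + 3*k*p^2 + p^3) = 5*k + p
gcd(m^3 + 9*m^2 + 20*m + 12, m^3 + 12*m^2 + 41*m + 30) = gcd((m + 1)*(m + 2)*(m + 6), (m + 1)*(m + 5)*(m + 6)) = m^2 + 7*m + 6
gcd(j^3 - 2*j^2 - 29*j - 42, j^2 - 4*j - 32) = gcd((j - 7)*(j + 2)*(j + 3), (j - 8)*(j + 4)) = 1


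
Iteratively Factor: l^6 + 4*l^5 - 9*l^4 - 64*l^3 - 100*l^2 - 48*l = (l - 4)*(l^5 + 8*l^4 + 23*l^3 + 28*l^2 + 12*l) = (l - 4)*(l + 3)*(l^4 + 5*l^3 + 8*l^2 + 4*l) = (l - 4)*(l + 1)*(l + 3)*(l^3 + 4*l^2 + 4*l) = l*(l - 4)*(l + 1)*(l + 3)*(l^2 + 4*l + 4) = l*(l - 4)*(l + 1)*(l + 2)*(l + 3)*(l + 2)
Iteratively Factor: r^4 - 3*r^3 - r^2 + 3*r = (r + 1)*(r^3 - 4*r^2 + 3*r) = (r - 1)*(r + 1)*(r^2 - 3*r) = (r - 3)*(r - 1)*(r + 1)*(r)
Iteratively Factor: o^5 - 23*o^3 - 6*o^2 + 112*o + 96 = (o + 1)*(o^4 - o^3 - 22*o^2 + 16*o + 96) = (o + 1)*(o + 4)*(o^3 - 5*o^2 - 2*o + 24) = (o - 4)*(o + 1)*(o + 4)*(o^2 - o - 6) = (o - 4)*(o + 1)*(o + 2)*(o + 4)*(o - 3)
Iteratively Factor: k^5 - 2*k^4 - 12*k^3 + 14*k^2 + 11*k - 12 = (k + 1)*(k^4 - 3*k^3 - 9*k^2 + 23*k - 12) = (k - 1)*(k + 1)*(k^3 - 2*k^2 - 11*k + 12) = (k - 4)*(k - 1)*(k + 1)*(k^2 + 2*k - 3) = (k - 4)*(k - 1)^2*(k + 1)*(k + 3)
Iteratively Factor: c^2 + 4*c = (c)*(c + 4)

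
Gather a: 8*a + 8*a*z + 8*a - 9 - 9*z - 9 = a*(8*z + 16) - 9*z - 18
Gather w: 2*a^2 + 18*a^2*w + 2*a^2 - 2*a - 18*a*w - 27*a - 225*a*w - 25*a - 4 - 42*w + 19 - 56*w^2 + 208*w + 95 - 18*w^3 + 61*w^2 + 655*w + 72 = 4*a^2 - 54*a - 18*w^3 + 5*w^2 + w*(18*a^2 - 243*a + 821) + 182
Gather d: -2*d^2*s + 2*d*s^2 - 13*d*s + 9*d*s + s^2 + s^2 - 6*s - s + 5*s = -2*d^2*s + d*(2*s^2 - 4*s) + 2*s^2 - 2*s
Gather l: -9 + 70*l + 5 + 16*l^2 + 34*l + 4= 16*l^2 + 104*l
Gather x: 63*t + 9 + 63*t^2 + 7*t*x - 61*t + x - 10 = 63*t^2 + 2*t + x*(7*t + 1) - 1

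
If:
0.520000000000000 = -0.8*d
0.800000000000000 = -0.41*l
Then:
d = -0.65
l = -1.95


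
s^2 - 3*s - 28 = (s - 7)*(s + 4)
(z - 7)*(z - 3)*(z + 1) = z^3 - 9*z^2 + 11*z + 21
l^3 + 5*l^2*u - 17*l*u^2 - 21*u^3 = (l - 3*u)*(l + u)*(l + 7*u)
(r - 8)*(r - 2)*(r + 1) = r^3 - 9*r^2 + 6*r + 16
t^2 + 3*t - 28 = (t - 4)*(t + 7)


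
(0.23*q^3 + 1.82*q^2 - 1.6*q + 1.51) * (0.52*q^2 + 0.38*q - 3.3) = 0.1196*q^5 + 1.0338*q^4 - 0.8994*q^3 - 5.8288*q^2 + 5.8538*q - 4.983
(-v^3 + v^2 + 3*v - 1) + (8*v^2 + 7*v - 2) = -v^3 + 9*v^2 + 10*v - 3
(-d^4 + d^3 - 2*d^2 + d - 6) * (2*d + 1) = -2*d^5 + d^4 - 3*d^3 - 11*d - 6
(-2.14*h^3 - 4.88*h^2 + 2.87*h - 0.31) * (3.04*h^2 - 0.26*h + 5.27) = -6.5056*h^5 - 14.2788*h^4 - 1.2842*h^3 - 27.4062*h^2 + 15.2055*h - 1.6337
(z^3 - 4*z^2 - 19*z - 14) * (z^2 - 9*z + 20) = z^5 - 13*z^4 + 37*z^3 + 77*z^2 - 254*z - 280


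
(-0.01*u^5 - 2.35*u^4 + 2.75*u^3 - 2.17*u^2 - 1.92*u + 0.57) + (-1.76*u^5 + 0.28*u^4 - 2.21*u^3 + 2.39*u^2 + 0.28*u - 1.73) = -1.77*u^5 - 2.07*u^4 + 0.54*u^3 + 0.22*u^2 - 1.64*u - 1.16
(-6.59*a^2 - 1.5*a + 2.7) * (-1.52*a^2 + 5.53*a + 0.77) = 10.0168*a^4 - 34.1627*a^3 - 17.4733*a^2 + 13.776*a + 2.079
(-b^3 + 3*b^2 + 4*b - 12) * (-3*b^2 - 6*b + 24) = 3*b^5 - 3*b^4 - 54*b^3 + 84*b^2 + 168*b - 288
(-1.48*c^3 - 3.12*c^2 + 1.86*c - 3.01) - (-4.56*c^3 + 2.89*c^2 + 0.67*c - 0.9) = 3.08*c^3 - 6.01*c^2 + 1.19*c - 2.11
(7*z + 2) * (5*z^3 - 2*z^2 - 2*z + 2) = 35*z^4 - 4*z^3 - 18*z^2 + 10*z + 4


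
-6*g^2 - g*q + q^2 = (-3*g + q)*(2*g + q)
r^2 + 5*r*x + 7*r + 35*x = (r + 7)*(r + 5*x)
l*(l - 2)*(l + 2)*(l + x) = l^4 + l^3*x - 4*l^2 - 4*l*x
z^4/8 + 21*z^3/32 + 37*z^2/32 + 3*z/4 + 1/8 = (z/4 + 1/2)*(z/2 + 1/2)*(z + 1/4)*(z + 2)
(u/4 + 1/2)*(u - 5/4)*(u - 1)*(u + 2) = u^4/4 + 7*u^3/16 - 15*u^2/16 - u + 5/4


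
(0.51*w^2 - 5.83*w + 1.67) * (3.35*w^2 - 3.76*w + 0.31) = 1.7085*w^4 - 21.4481*w^3 + 27.6734*w^2 - 8.0865*w + 0.5177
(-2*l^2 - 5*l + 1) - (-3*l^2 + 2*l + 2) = l^2 - 7*l - 1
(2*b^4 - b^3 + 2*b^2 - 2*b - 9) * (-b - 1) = -2*b^5 - b^4 - b^3 + 11*b + 9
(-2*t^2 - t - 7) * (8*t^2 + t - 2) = -16*t^4 - 10*t^3 - 53*t^2 - 5*t + 14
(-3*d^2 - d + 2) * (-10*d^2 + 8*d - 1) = 30*d^4 - 14*d^3 - 25*d^2 + 17*d - 2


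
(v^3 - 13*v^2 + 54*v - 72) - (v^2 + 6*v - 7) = v^3 - 14*v^2 + 48*v - 65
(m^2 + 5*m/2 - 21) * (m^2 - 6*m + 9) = m^4 - 7*m^3/2 - 27*m^2 + 297*m/2 - 189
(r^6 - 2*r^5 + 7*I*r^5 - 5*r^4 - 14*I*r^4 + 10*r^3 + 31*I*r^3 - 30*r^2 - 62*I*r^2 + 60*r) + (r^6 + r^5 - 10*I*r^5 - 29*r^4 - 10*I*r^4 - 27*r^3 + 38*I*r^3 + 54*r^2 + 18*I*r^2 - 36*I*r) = 2*r^6 - r^5 - 3*I*r^5 - 34*r^4 - 24*I*r^4 - 17*r^3 + 69*I*r^3 + 24*r^2 - 44*I*r^2 + 60*r - 36*I*r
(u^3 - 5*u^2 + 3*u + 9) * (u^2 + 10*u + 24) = u^5 + 5*u^4 - 23*u^3 - 81*u^2 + 162*u + 216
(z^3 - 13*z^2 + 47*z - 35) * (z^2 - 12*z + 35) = z^5 - 25*z^4 + 238*z^3 - 1054*z^2 + 2065*z - 1225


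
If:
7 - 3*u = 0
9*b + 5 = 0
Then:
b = -5/9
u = 7/3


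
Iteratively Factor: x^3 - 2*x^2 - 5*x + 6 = (x - 3)*(x^2 + x - 2) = (x - 3)*(x + 2)*(x - 1)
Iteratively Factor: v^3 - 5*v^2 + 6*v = (v)*(v^2 - 5*v + 6) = v*(v - 3)*(v - 2)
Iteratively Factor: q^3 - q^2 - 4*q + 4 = (q + 2)*(q^2 - 3*q + 2) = (q - 2)*(q + 2)*(q - 1)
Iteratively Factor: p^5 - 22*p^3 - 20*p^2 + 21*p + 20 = (p + 1)*(p^4 - p^3 - 21*p^2 + p + 20) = (p - 5)*(p + 1)*(p^3 + 4*p^2 - p - 4) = (p - 5)*(p + 1)*(p + 4)*(p^2 - 1) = (p - 5)*(p + 1)^2*(p + 4)*(p - 1)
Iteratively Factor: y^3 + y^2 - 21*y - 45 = (y + 3)*(y^2 - 2*y - 15) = (y - 5)*(y + 3)*(y + 3)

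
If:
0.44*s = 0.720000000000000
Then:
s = 1.64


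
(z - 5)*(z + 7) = z^2 + 2*z - 35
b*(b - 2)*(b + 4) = b^3 + 2*b^2 - 8*b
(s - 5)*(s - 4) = s^2 - 9*s + 20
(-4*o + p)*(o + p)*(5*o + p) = -20*o^3 - 19*o^2*p + 2*o*p^2 + p^3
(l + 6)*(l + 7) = l^2 + 13*l + 42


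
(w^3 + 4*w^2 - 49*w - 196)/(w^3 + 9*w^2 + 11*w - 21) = (w^2 - 3*w - 28)/(w^2 + 2*w - 3)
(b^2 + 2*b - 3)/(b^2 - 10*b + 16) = (b^2 + 2*b - 3)/(b^2 - 10*b + 16)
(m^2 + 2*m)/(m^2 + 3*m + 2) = m/(m + 1)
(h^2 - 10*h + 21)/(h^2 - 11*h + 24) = (h - 7)/(h - 8)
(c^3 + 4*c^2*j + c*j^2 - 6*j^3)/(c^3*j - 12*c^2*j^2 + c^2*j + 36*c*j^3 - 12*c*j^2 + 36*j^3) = (c^3 + 4*c^2*j + c*j^2 - 6*j^3)/(j*(c^3 - 12*c^2*j + c^2 + 36*c*j^2 - 12*c*j + 36*j^2))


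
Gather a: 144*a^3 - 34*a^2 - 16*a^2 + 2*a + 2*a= 144*a^3 - 50*a^2 + 4*a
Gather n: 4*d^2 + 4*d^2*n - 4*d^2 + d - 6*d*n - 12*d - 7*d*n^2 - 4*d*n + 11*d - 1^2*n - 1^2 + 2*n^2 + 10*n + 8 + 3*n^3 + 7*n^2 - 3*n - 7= 3*n^3 + n^2*(9 - 7*d) + n*(4*d^2 - 10*d + 6)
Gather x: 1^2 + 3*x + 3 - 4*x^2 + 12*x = -4*x^2 + 15*x + 4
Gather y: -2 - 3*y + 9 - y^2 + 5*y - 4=-y^2 + 2*y + 3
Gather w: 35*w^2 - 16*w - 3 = 35*w^2 - 16*w - 3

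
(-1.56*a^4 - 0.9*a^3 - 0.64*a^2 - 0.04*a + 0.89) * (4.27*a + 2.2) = -6.6612*a^5 - 7.275*a^4 - 4.7128*a^3 - 1.5788*a^2 + 3.7123*a + 1.958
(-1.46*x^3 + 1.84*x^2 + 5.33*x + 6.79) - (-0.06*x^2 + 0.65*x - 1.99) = -1.46*x^3 + 1.9*x^2 + 4.68*x + 8.78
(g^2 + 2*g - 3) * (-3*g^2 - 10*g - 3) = -3*g^4 - 16*g^3 - 14*g^2 + 24*g + 9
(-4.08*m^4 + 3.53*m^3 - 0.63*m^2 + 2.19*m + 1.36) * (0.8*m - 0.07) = -3.264*m^5 + 3.1096*m^4 - 0.7511*m^3 + 1.7961*m^2 + 0.9347*m - 0.0952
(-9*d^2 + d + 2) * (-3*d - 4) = 27*d^3 + 33*d^2 - 10*d - 8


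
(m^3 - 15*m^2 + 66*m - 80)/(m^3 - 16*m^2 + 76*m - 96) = (m - 5)/(m - 6)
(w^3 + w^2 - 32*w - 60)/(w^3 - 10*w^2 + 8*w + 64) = (w^2 - w - 30)/(w^2 - 12*w + 32)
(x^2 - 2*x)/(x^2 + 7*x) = (x - 2)/(x + 7)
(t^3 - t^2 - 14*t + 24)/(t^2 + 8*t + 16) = (t^2 - 5*t + 6)/(t + 4)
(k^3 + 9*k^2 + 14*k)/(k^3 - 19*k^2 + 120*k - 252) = k*(k^2 + 9*k + 14)/(k^3 - 19*k^2 + 120*k - 252)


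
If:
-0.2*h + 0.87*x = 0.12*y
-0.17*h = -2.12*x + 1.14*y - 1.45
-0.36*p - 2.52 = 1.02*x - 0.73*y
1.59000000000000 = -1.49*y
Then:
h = -7.42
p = -3.91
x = -1.85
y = -1.07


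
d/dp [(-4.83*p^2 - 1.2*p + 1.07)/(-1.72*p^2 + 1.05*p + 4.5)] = (-7.1355*p^2 - 39.7892*p - 6.5235)/(2.9584*p^4 - 3.612*p^3 - 14.3775*p^2 + 9.45*p + 20.25)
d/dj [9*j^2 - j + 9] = 18*j - 1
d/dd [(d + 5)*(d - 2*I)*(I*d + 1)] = 3*I*d^2 + d*(6 + 10*I) + 15 - 2*I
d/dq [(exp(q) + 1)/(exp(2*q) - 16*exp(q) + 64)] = (-exp(q) - 10)*exp(q)/(exp(3*q) - 24*exp(2*q) + 192*exp(q) - 512)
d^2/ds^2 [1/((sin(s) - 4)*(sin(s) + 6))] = (-4*sin(s)^4 - 6*sin(s)^3 - 94*sin(s)^2 - 36*sin(s) + 56)/((sin(s) - 4)^3*(sin(s) + 6)^3)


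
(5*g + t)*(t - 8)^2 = 5*g*t^2 - 80*g*t + 320*g + t^3 - 16*t^2 + 64*t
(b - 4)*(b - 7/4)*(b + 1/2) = b^3 - 21*b^2/4 + 33*b/8 + 7/2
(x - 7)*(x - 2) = x^2 - 9*x + 14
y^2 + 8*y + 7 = (y + 1)*(y + 7)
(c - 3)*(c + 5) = c^2 + 2*c - 15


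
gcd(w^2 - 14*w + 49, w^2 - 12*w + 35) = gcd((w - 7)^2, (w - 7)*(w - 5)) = w - 7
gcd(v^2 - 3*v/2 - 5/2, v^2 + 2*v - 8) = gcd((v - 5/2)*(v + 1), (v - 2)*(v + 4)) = 1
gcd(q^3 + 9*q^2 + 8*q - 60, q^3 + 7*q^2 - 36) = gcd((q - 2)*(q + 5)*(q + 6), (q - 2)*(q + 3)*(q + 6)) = q^2 + 4*q - 12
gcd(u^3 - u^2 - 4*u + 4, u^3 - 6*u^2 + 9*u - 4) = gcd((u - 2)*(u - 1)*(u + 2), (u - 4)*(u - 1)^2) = u - 1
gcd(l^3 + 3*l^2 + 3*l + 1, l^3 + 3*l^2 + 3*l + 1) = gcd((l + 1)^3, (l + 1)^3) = l^3 + 3*l^2 + 3*l + 1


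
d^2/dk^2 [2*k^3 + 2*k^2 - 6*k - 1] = 12*k + 4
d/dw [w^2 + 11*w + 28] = 2*w + 11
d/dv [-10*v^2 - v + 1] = -20*v - 1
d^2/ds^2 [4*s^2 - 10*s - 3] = 8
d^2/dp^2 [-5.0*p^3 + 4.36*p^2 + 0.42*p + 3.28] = 8.72 - 30.0*p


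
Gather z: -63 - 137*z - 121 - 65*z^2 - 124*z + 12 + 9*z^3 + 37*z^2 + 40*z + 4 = 9*z^3 - 28*z^2 - 221*z - 168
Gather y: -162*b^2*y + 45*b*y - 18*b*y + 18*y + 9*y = y*(-162*b^2 + 27*b + 27)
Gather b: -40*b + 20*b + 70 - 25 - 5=40 - 20*b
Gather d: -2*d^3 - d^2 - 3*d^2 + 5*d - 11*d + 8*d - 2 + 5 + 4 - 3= -2*d^3 - 4*d^2 + 2*d + 4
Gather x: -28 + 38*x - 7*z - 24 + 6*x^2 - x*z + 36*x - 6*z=6*x^2 + x*(74 - z) - 13*z - 52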